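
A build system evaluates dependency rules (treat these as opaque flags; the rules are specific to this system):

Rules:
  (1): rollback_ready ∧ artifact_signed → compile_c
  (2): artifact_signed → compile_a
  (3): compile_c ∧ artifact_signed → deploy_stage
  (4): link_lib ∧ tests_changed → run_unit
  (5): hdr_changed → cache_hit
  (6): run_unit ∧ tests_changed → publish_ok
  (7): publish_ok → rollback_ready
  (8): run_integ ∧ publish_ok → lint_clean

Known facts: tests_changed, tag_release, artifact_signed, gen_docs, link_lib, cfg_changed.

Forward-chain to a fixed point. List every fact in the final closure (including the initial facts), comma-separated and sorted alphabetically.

Round 1 — (2), (4), derive compile_a, run_unit.
Round 2 — (6), derive publish_ok.
Round 3 — (7), derive rollback_ready.
Round 4 — (1), derive compile_c.
Round 5 — (3), derive deploy_stage.

artifact_signed, cfg_changed, compile_a, compile_c, deploy_stage, gen_docs, link_lib, publish_ok, rollback_ready, run_unit, tag_release, tests_changed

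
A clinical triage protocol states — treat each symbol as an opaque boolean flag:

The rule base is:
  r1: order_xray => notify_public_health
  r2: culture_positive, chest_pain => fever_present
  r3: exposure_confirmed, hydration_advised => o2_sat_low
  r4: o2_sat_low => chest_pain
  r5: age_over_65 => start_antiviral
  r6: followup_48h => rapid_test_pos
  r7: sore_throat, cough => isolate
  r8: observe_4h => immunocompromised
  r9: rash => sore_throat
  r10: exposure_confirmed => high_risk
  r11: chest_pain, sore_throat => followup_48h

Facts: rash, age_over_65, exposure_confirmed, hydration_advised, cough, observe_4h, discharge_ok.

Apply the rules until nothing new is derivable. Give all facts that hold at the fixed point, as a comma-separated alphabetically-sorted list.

age_over_65, chest_pain, cough, discharge_ok, exposure_confirmed, followup_48h, high_risk, hydration_advised, immunocompromised, isolate, o2_sat_low, observe_4h, rapid_test_pos, rash, sore_throat, start_antiviral

Round 1 — r3, r5, r8, r9, r10, derive o2_sat_low, start_antiviral, immunocompromised, sore_throat, high_risk.
Round 2 — r4, r7, derive chest_pain, isolate.
Round 3 — r11, derive followup_48h.
Round 4 — r6, derive rapid_test_pos.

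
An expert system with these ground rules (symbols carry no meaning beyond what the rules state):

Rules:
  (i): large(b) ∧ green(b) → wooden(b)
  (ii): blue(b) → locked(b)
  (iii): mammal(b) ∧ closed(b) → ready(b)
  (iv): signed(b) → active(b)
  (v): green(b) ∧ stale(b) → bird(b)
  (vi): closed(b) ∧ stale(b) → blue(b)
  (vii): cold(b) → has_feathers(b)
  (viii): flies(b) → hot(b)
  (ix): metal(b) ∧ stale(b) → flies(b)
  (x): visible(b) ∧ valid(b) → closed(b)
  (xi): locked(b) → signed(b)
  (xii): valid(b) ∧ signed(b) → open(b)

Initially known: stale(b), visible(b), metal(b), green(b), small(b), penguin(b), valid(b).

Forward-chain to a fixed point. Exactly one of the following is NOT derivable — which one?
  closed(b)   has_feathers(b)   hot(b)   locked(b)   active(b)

[1] (v) [green(b) ∧ stale(b) → bird(b)]; (ix) [metal(b) ∧ stale(b) → flies(b)]; (x) [visible(b) ∧ valid(b) → closed(b)]. ⇒ new: bird(b), flies(b), closed(b).
[2] (vi) [closed(b) ∧ stale(b) → blue(b)]; (viii) [flies(b) → hot(b)]. ⇒ new: blue(b), hot(b).
[3] (ii) [blue(b) → locked(b)]. ⇒ new: locked(b).
[4] (xi) [locked(b) → signed(b)]. ⇒ new: signed(b).
[5] (iv) [signed(b) → active(b)]; (xii) [valid(b) ∧ signed(b) → open(b)]. ⇒ new: active(b), open(b).
Derived: active(b) (round 5), locked(b) (round 3), hot(b) (round 2), closed(b) (round 1). has_feathers(b) never appears in any round.

has_feathers(b)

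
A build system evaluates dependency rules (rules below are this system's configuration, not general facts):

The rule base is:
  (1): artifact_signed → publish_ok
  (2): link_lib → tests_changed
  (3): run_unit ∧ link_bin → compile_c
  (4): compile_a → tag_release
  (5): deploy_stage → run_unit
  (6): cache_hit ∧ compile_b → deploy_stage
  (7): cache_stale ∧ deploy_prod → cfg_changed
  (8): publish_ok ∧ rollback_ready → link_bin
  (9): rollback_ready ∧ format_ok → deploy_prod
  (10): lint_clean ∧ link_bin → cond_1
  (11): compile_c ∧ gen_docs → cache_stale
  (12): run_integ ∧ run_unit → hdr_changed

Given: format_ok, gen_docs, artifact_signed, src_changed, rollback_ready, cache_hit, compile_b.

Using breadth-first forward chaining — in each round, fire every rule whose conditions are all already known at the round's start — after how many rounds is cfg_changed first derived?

[1] (1) [artifact_signed → publish_ok]; (6) [cache_hit ∧ compile_b → deploy_stage]; (9) [rollback_ready ∧ format_ok → deploy_prod]. ⇒ new: publish_ok, deploy_stage, deploy_prod.
[2] (5) [deploy_stage → run_unit]; (8) [publish_ok ∧ rollback_ready → link_bin]. ⇒ new: run_unit, link_bin.
[3] (3) [run_unit ∧ link_bin → compile_c]. ⇒ new: compile_c.
[4] (11) [compile_c ∧ gen_docs → cache_stale]. ⇒ new: cache_stale.
[5] (7) [cache_stale ∧ deploy_prod → cfg_changed]. ⇒ new: cfg_changed.
cfg_changed first appears in round 5.

5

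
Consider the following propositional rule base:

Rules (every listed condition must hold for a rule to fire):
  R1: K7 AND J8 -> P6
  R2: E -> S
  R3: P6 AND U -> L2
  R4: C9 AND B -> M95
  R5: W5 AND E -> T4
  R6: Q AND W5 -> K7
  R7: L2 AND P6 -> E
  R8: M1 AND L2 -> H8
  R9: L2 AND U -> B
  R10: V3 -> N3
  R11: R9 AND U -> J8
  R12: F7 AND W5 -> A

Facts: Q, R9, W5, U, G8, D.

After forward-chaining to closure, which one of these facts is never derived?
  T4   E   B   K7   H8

Round 1 — R6, R11, derive K7, J8.
Round 2 — R1, derive P6.
Round 3 — R3, derive L2.
Round 4 — R7, R9, derive E, B.
Round 5 — R2, R5, derive S, T4.
Derived: B (round 4), E (round 4), T4 (round 5), K7 (round 1). H8 never appears in any round.

H8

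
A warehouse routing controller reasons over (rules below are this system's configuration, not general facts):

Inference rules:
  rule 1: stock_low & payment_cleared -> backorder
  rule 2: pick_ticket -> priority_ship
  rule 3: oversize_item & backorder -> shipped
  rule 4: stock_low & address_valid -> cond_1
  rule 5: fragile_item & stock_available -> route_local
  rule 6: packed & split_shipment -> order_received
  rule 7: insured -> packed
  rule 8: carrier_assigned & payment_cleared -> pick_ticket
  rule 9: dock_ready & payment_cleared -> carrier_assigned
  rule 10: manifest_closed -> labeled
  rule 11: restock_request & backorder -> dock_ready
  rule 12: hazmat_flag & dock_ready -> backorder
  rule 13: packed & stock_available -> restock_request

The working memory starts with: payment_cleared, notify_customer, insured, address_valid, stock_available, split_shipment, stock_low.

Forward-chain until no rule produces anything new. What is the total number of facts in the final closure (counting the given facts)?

16

Round 1: rule 1 [stock_low & payment_cleared -> backorder]; rule 4 [stock_low & address_valid -> cond_1]; rule 7 [insured -> packed]. New: backorder, cond_1, packed.
Round 2: rule 6 [packed & split_shipment -> order_received]; rule 13 [packed & stock_available -> restock_request]. New: order_received, restock_request.
Round 3: rule 11 [restock_request & backorder -> dock_ready]. New: dock_ready.
Round 4: rule 9 [dock_ready & payment_cleared -> carrier_assigned]. New: carrier_assigned.
Round 5: rule 8 [carrier_assigned & payment_cleared -> pick_ticket]. New: pick_ticket.
Round 6: rule 2 [pick_ticket -> priority_ship]. New: priority_ship.
Closure: {address_valid, backorder, carrier_assigned, cond_1, dock_ready, insured, notify_customer, order_received, packed, payment_cleared, pick_ticket, priority_ship, restock_request, split_shipment, stock_available, stock_low} — 16 facts.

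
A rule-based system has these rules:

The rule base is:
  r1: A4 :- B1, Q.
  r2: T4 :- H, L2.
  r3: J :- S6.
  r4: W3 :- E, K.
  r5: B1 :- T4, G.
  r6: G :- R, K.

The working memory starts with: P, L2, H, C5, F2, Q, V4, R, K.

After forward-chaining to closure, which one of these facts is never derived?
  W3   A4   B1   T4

Round 1 — r2, r6, derive T4, G.
Round 2 — r5, derive B1.
Round 3 — r1, derive A4.
Derived: A4 (round 3), T4 (round 1), B1 (round 2). W3 never appears in any round.

W3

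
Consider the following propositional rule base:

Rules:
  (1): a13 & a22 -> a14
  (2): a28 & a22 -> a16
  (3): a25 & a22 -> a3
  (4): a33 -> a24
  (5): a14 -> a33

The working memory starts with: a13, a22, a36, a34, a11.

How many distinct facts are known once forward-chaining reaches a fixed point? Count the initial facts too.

Round 1: (1) [a13 & a22 -> a14]. Adds a14.
Round 2: (5) [a14 -> a33]. Adds a33.
Round 3: (4) [a33 -> a24]. Adds a24.
Closure: {a11, a13, a14, a22, a24, a33, a34, a36} — 8 facts.

8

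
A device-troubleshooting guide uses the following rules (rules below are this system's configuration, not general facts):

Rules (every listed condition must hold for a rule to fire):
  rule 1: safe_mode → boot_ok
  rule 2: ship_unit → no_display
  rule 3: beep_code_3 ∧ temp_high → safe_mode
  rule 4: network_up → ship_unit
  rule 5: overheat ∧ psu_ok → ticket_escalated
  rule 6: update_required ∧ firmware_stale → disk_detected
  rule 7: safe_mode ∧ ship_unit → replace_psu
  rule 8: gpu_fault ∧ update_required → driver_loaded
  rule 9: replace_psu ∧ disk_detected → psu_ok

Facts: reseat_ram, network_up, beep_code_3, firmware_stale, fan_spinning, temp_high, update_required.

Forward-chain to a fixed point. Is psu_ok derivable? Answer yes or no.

yes

Round 1: rule 3 [beep_code_3 ∧ temp_high → safe_mode]; rule 4 [network_up → ship_unit]; rule 6 [update_required ∧ firmware_stale → disk_detected]. New: safe_mode, ship_unit, disk_detected.
Round 2: rule 1 [safe_mode → boot_ok]; rule 2 [ship_unit → no_display]; rule 7 [safe_mode ∧ ship_unit → replace_psu]. New: boot_ok, no_display, replace_psu.
Round 3: rule 9 [replace_psu ∧ disk_detected → psu_ok]. New: psu_ok.
psu_ok appears in round 3, so it is derivable.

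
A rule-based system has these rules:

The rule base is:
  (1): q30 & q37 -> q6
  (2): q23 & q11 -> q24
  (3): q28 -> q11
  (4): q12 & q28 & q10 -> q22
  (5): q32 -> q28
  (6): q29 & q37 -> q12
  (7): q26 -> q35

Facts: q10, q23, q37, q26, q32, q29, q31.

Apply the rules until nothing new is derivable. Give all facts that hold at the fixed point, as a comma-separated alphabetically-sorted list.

Round 1 fires (5), (6), (7), giving q28, q12, q35.
Round 2 fires (3), (4), giving q11, q22.
Round 3 fires (2), giving q24.

q10, q11, q12, q22, q23, q24, q26, q28, q29, q31, q32, q35, q37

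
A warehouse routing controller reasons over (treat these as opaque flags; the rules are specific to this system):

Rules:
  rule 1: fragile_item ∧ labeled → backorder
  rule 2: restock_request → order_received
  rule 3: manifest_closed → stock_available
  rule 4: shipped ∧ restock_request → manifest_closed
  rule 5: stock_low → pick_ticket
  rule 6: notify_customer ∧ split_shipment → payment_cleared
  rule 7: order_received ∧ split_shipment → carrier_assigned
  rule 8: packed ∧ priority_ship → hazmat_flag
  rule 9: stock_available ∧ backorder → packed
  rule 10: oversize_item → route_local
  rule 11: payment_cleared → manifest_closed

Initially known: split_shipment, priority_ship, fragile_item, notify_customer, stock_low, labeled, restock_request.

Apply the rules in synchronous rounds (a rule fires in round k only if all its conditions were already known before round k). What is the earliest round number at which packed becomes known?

4

Round 1: rule 1 [fragile_item ∧ labeled → backorder]; rule 2 [restock_request → order_received]; rule 5 [stock_low → pick_ticket]; rule 6 [notify_customer ∧ split_shipment → payment_cleared]. Adds backorder, order_received, pick_ticket, payment_cleared.
Round 2: rule 7 [order_received ∧ split_shipment → carrier_assigned]; rule 11 [payment_cleared → manifest_closed]. Adds carrier_assigned, manifest_closed.
Round 3: rule 3 [manifest_closed → stock_available]. Adds stock_available.
Round 4: rule 9 [stock_available ∧ backorder → packed]. Adds packed.
packed first appears in round 4.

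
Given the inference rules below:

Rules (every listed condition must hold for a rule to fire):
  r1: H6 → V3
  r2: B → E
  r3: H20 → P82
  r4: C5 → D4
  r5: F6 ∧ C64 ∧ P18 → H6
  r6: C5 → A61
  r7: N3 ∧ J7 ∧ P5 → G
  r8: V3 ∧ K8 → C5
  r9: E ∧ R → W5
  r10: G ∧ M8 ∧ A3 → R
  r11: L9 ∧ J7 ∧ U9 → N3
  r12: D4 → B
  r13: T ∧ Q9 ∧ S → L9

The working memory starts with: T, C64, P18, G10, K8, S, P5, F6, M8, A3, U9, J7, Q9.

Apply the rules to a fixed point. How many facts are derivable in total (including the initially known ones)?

[1] r5 [F6 ∧ C64 ∧ P18 → H6]; r13 [T ∧ Q9 ∧ S → L9]. ⇒ new: H6, L9.
[2] r1 [H6 → V3]; r11 [L9 ∧ J7 ∧ U9 → N3]. ⇒ new: V3, N3.
[3] r7 [N3 ∧ J7 ∧ P5 → G]; r8 [V3 ∧ K8 → C5]. ⇒ new: G, C5.
[4] r4 [C5 → D4]; r6 [C5 → A61]; r10 [G ∧ M8 ∧ A3 → R]. ⇒ new: D4, A61, R.
[5] r12 [D4 → B]. ⇒ new: B.
[6] r2 [B → E]. ⇒ new: E.
[7] r9 [E ∧ R → W5]. ⇒ new: W5.
Closure: {A3, A61, B, C5, C64, D4, E, F6, G, G10, H6, J7, K8, L9, M8, N3, P18, P5, Q9, R, S, T, U9, V3, W5} — 25 facts.

25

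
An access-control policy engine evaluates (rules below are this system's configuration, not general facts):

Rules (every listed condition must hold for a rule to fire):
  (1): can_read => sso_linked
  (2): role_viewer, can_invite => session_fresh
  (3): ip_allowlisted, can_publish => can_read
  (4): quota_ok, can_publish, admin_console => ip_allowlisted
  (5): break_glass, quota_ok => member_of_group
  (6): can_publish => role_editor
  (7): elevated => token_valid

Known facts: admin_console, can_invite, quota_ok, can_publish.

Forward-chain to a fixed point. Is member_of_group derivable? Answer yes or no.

no

[1] (4) [quota_ok, can_publish, admin_console => ip_allowlisted]; (6) [can_publish => role_editor]. ⇒ new: ip_allowlisted, role_editor.
[2] (3) [ip_allowlisted, can_publish => can_read]. ⇒ new: can_read.
[3] (1) [can_read => sso_linked]. ⇒ new: sso_linked.
Fixed point reached. member_of_group is concluded only by (5); (5) needs break_glass (never derived).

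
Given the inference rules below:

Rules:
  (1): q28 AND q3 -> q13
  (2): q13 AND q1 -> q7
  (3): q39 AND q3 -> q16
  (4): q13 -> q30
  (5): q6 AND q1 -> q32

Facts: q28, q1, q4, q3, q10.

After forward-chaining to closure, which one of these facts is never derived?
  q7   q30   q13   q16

Round 1: (1) [q28 AND q3 -> q13]. Adds q13.
Round 2: (2) [q13 AND q1 -> q7]; (4) [q13 -> q30]. Adds q7, q30.
Derived: q13 (round 1), q7 (round 2), q30 (round 2). q16 never appears in any round.

q16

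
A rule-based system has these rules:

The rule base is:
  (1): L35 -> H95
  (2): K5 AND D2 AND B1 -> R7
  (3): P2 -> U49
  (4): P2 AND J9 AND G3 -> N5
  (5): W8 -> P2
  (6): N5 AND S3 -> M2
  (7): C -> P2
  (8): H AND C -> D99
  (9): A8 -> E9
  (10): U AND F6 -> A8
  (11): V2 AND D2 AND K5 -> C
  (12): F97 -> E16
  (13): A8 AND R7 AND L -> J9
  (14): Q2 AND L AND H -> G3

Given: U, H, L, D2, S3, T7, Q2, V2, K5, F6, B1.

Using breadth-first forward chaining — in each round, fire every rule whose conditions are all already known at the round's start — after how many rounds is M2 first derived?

Round 1: (2) [K5 AND D2 AND B1 -> R7]; (10) [U AND F6 -> A8]; (11) [V2 AND D2 AND K5 -> C]; (14) [Q2 AND L AND H -> G3]. New: R7, A8, C, G3.
Round 2: (7) [C -> P2]; (8) [H AND C -> D99]; (9) [A8 -> E9]; (13) [A8 AND R7 AND L -> J9]. New: P2, D99, E9, J9.
Round 3: (3) [P2 -> U49]; (4) [P2 AND J9 AND G3 -> N5]. New: U49, N5.
Round 4: (6) [N5 AND S3 -> M2]. New: M2.
M2 first appears in round 4.

4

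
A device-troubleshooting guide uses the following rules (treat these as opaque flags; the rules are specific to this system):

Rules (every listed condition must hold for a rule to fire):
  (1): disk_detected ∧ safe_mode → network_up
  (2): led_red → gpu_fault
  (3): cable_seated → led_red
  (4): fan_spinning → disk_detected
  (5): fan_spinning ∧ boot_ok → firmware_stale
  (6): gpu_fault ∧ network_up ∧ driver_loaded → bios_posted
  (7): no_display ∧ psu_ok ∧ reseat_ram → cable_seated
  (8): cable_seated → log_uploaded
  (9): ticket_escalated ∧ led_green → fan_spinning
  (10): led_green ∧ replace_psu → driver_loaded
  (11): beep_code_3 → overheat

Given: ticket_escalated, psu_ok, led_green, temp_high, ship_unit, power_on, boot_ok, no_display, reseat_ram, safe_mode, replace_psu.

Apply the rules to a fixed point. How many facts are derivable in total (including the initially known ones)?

Round 1: (7) [no_display ∧ psu_ok ∧ reseat_ram → cable_seated]; (9) [ticket_escalated ∧ led_green → fan_spinning]; (10) [led_green ∧ replace_psu → driver_loaded]. New: cable_seated, fan_spinning, driver_loaded.
Round 2: (3) [cable_seated → led_red]; (4) [fan_spinning → disk_detected]; (5) [fan_spinning ∧ boot_ok → firmware_stale]; (8) [cable_seated → log_uploaded]. New: led_red, disk_detected, firmware_stale, log_uploaded.
Round 3: (1) [disk_detected ∧ safe_mode → network_up]; (2) [led_red → gpu_fault]. New: network_up, gpu_fault.
Round 4: (6) [gpu_fault ∧ network_up ∧ driver_loaded → bios_posted]. New: bios_posted.
Closure: {bios_posted, boot_ok, cable_seated, disk_detected, driver_loaded, fan_spinning, firmware_stale, gpu_fault, led_green, led_red, log_uploaded, network_up, no_display, power_on, psu_ok, replace_psu, reseat_ram, safe_mode, ship_unit, temp_high, ticket_escalated} — 21 facts.

21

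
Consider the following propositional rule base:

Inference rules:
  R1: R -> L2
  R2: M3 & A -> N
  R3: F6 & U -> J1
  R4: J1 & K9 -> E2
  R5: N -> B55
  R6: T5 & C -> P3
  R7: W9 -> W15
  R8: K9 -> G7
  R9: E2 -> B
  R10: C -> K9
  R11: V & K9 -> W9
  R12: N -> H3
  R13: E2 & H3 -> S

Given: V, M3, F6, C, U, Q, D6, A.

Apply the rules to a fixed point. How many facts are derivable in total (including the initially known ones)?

[1] R2 [M3 & A -> N]; R3 [F6 & U -> J1]; R10 [C -> K9]. ⇒ new: N, J1, K9.
[2] R4 [J1 & K9 -> E2]; R5 [N -> B55]; R8 [K9 -> G7]; R11 [V & K9 -> W9]; R12 [N -> H3]. ⇒ new: E2, B55, G7, W9, H3.
[3] R7 [W9 -> W15]; R9 [E2 -> B]; R13 [E2 & H3 -> S]. ⇒ new: W15, B, S.
Closure: {A, B, B55, C, D6, E2, F6, G7, H3, J1, K9, M3, N, Q, S, U, V, W15, W9} — 19 facts.

19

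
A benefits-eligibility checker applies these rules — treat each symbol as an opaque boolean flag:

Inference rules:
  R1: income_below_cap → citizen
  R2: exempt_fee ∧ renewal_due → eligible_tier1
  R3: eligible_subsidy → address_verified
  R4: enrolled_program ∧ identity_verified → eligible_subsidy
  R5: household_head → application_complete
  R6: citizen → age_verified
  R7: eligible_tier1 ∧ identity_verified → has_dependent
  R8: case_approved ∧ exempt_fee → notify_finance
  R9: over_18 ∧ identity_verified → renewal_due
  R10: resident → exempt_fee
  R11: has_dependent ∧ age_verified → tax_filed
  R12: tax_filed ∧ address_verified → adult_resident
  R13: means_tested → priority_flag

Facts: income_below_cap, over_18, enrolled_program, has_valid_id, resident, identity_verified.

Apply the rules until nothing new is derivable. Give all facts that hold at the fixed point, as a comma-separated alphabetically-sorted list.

Round 1 — R1, R4, R9, R10, derive citizen, eligible_subsidy, renewal_due, exempt_fee.
Round 2 — R2, R3, R6, derive eligible_tier1, address_verified, age_verified.
Round 3 — R7, derive has_dependent.
Round 4 — R11, derive tax_filed.
Round 5 — R12, derive adult_resident.

address_verified, adult_resident, age_verified, citizen, eligible_subsidy, eligible_tier1, enrolled_program, exempt_fee, has_dependent, has_valid_id, identity_verified, income_below_cap, over_18, renewal_due, resident, tax_filed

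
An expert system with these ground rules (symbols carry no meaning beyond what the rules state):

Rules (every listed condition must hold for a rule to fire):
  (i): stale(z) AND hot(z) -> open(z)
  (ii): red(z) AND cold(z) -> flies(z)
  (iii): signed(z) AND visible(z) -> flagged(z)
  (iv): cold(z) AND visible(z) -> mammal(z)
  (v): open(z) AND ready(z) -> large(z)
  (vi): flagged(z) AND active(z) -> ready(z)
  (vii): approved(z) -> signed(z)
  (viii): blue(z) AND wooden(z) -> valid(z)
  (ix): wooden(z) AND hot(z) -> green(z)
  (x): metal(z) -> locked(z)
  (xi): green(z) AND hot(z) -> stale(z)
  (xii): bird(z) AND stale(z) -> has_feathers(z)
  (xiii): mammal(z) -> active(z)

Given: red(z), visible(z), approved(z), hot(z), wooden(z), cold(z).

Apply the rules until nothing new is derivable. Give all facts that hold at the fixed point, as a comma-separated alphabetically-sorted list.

[1] (ii) [red(z) AND cold(z) -> flies(z)]; (iv) [cold(z) AND visible(z) -> mammal(z)]; (vii) [approved(z) -> signed(z)]; (ix) [wooden(z) AND hot(z) -> green(z)]. ⇒ new: flies(z), mammal(z), signed(z), green(z).
[2] (iii) [signed(z) AND visible(z) -> flagged(z)]; (xi) [green(z) AND hot(z) -> stale(z)]; (xiii) [mammal(z) -> active(z)]. ⇒ new: flagged(z), stale(z), active(z).
[3] (i) [stale(z) AND hot(z) -> open(z)]; (vi) [flagged(z) AND active(z) -> ready(z)]. ⇒ new: open(z), ready(z).
[4] (v) [open(z) AND ready(z) -> large(z)]. ⇒ new: large(z).

active(z), approved(z), cold(z), flagged(z), flies(z), green(z), hot(z), large(z), mammal(z), open(z), ready(z), red(z), signed(z), stale(z), visible(z), wooden(z)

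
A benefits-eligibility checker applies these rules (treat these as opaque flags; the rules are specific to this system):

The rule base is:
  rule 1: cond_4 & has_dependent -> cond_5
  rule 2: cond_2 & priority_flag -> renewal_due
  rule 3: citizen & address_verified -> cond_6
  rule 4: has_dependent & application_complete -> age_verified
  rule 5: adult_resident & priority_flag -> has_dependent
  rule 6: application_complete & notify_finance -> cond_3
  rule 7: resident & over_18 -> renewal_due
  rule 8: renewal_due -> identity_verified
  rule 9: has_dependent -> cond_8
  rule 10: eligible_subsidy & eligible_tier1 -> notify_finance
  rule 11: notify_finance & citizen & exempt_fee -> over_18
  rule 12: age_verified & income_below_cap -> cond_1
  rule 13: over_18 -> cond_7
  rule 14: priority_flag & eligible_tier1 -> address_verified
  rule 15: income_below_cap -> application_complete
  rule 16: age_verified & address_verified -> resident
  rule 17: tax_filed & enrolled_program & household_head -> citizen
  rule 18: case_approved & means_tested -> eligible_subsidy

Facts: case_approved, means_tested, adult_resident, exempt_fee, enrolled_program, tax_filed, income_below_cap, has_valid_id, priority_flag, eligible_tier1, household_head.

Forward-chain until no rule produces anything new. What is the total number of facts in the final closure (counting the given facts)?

Round 1: rule 5 [adult_resident & priority_flag -> has_dependent]; rule 14 [priority_flag & eligible_tier1 -> address_verified]; rule 15 [income_below_cap -> application_complete]; rule 17 [tax_filed & enrolled_program & household_head -> citizen]; rule 18 [case_approved & means_tested -> eligible_subsidy]. Adds has_dependent, address_verified, application_complete, citizen, eligible_subsidy.
Round 2: rule 3 [citizen & address_verified -> cond_6]; rule 4 [has_dependent & application_complete -> age_verified]; rule 9 [has_dependent -> cond_8]; rule 10 [eligible_subsidy & eligible_tier1 -> notify_finance]. Adds cond_6, age_verified, cond_8, notify_finance.
Round 3: rule 6 [application_complete & notify_finance -> cond_3]; rule 11 [notify_finance & citizen & exempt_fee -> over_18]; rule 12 [age_verified & income_below_cap -> cond_1]; rule 16 [age_verified & address_verified -> resident]. Adds cond_3, over_18, cond_1, resident.
Round 4: rule 7 [resident & over_18 -> renewal_due]; rule 13 [over_18 -> cond_7]. Adds renewal_due, cond_7.
Round 5: rule 8 [renewal_due -> identity_verified]. Adds identity_verified.
Closure: {address_verified, adult_resident, age_verified, application_complete, case_approved, citizen, cond_1, cond_3, cond_6, cond_7, cond_8, eligible_subsidy, eligible_tier1, enrolled_program, exempt_fee, has_dependent, has_valid_id, household_head, identity_verified, income_below_cap, means_tested, notify_finance, over_18, priority_flag, renewal_due, resident, tax_filed} — 27 facts.

27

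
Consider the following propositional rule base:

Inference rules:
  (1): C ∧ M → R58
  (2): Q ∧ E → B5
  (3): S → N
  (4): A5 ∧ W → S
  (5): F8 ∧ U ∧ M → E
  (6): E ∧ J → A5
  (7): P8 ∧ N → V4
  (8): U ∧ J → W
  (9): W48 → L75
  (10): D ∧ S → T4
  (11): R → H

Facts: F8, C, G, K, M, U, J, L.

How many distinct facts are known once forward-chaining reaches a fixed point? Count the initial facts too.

Round 1 — (1), (5), (8), derive R58, E, W.
Round 2 — (6), derive A5.
Round 3 — (4), derive S.
Round 4 — (3), derive N.
Closure: {A5, C, E, F8, G, J, K, L, M, N, R58, S, U, W} — 14 facts.

14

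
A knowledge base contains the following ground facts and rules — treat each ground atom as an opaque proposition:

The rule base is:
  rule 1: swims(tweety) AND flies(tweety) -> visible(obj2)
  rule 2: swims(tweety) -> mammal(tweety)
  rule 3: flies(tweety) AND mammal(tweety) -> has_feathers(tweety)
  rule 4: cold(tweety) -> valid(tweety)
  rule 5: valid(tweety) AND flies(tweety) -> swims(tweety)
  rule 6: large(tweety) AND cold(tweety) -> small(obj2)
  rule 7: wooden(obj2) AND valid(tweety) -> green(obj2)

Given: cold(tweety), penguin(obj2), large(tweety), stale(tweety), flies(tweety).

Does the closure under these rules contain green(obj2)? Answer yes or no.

Round 1 — rule 4, rule 6, derive valid(tweety), small(obj2).
Round 2 — rule 5, derive swims(tweety).
Round 3 — rule 1, rule 2, derive visible(obj2), mammal(tweety).
Round 4 — rule 3, derive has_feathers(tweety).
Fixed point reached. green(obj2) is concluded only by rule 7; rule 7 needs wooden(obj2) (never derived).

no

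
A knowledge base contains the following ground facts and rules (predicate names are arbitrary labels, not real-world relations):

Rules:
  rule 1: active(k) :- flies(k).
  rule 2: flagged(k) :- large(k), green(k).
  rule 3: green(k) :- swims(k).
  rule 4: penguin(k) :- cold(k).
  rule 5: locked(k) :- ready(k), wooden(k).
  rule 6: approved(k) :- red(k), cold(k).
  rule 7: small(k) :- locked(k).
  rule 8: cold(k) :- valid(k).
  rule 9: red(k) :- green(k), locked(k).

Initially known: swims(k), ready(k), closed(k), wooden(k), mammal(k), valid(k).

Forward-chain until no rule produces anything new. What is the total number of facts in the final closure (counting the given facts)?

13

Round 1 fires rule 3, rule 5, rule 8, giving green(k), locked(k), cold(k).
Round 2 fires rule 4, rule 7, rule 9, giving penguin(k), small(k), red(k).
Round 3 fires rule 6, giving approved(k).
Closure: {approved(k), closed(k), cold(k), green(k), locked(k), mammal(k), penguin(k), ready(k), red(k), small(k), swims(k), valid(k), wooden(k)} — 13 facts.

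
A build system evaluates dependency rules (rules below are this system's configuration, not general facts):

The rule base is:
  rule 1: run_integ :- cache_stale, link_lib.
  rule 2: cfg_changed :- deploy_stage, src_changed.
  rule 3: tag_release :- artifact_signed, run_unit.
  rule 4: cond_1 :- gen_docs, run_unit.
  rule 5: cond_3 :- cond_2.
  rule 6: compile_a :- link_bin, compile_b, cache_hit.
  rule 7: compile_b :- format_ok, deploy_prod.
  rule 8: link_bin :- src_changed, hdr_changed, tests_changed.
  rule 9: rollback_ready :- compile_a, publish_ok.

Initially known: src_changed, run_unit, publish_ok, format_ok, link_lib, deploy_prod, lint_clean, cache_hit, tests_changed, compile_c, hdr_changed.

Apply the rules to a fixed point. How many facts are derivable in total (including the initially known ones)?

Round 1 — rule 7, rule 8, derive compile_b, link_bin.
Round 2 — rule 6, derive compile_a.
Round 3 — rule 9, derive rollback_ready.
Closure: {cache_hit, compile_a, compile_b, compile_c, deploy_prod, format_ok, hdr_changed, link_bin, link_lib, lint_clean, publish_ok, rollback_ready, run_unit, src_changed, tests_changed} — 15 facts.

15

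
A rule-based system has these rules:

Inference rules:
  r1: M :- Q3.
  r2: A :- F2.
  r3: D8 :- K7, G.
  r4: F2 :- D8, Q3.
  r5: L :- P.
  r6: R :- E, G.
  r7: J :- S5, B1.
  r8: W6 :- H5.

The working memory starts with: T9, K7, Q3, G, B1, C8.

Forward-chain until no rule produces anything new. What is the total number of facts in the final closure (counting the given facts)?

10

Round 1 fires r1, r3, giving M, D8.
Round 2 fires r4, giving F2.
Round 3 fires r2, giving A.
Closure: {A, B1, C8, D8, F2, G, K7, M, Q3, T9} — 10 facts.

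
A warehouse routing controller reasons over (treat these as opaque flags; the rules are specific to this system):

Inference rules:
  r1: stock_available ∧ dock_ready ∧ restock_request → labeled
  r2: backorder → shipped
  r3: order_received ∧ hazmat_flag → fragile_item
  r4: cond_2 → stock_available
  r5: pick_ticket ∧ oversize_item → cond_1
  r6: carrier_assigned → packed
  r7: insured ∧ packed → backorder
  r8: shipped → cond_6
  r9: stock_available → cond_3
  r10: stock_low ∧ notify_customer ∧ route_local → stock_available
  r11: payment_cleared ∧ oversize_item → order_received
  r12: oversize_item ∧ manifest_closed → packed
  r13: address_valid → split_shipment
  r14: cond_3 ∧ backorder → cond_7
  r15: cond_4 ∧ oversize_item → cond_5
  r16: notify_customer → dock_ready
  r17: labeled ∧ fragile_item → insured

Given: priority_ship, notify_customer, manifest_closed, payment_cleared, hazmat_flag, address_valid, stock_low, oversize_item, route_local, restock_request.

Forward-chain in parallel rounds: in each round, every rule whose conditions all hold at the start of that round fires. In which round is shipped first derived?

5

Round 1: r10 [stock_low ∧ notify_customer ∧ route_local → stock_available]; r11 [payment_cleared ∧ oversize_item → order_received]; r12 [oversize_item ∧ manifest_closed → packed]; r13 [address_valid → split_shipment]; r16 [notify_customer → dock_ready]. Adds stock_available, order_received, packed, split_shipment, dock_ready.
Round 2: r1 [stock_available ∧ dock_ready ∧ restock_request → labeled]; r3 [order_received ∧ hazmat_flag → fragile_item]; r9 [stock_available → cond_3]. Adds labeled, fragile_item, cond_3.
Round 3: r17 [labeled ∧ fragile_item → insured]. Adds insured.
Round 4: r7 [insured ∧ packed → backorder]. Adds backorder.
Round 5: r2 [backorder → shipped]; r14 [cond_3 ∧ backorder → cond_7]. Adds shipped, cond_7.
shipped first appears in round 5.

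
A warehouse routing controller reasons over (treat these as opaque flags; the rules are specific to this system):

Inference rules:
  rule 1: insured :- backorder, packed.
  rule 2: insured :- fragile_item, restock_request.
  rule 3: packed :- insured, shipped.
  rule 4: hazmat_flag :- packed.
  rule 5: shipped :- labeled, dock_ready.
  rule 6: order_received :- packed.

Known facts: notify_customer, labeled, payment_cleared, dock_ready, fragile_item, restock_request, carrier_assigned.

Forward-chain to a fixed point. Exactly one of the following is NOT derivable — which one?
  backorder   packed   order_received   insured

Round 1 — rule 2, rule 5, derive insured, shipped.
Round 2 — rule 3, derive packed.
Round 3 — rule 4, rule 6, derive hazmat_flag, order_received.
Derived: packed (round 2), insured (round 1), order_received (round 3). backorder never appears in any round.

backorder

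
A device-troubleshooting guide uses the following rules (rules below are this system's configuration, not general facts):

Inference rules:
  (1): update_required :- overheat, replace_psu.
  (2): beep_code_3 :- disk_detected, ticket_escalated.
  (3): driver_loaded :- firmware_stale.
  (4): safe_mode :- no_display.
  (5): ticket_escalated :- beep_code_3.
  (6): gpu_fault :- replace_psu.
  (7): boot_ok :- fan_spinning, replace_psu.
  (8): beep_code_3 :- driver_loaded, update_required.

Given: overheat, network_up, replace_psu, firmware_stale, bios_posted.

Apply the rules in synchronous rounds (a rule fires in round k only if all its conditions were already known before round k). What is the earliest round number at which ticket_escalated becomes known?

Round 1: (1) [update_required :- overheat, replace_psu.]; (3) [driver_loaded :- firmware_stale.]; (6) [gpu_fault :- replace_psu.]. Adds update_required, driver_loaded, gpu_fault.
Round 2: (8) [beep_code_3 :- driver_loaded, update_required.]. Adds beep_code_3.
Round 3: (5) [ticket_escalated :- beep_code_3.]. Adds ticket_escalated.
ticket_escalated first appears in round 3.

3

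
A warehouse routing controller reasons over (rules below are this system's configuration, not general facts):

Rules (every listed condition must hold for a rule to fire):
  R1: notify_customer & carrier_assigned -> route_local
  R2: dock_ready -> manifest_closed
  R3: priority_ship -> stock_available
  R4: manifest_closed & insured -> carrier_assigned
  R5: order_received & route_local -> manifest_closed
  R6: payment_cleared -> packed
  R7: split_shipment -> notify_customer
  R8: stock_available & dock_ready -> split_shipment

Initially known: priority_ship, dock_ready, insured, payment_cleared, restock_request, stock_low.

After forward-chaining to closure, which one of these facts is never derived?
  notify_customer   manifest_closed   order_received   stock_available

[1] R2 [dock_ready -> manifest_closed]; R3 [priority_ship -> stock_available]; R6 [payment_cleared -> packed]. ⇒ new: manifest_closed, stock_available, packed.
[2] R4 [manifest_closed & insured -> carrier_assigned]; R8 [stock_available & dock_ready -> split_shipment]. ⇒ new: carrier_assigned, split_shipment.
[3] R7 [split_shipment -> notify_customer]. ⇒ new: notify_customer.
[4] R1 [notify_customer & carrier_assigned -> route_local]. ⇒ new: route_local.
Derived: notify_customer (round 3), manifest_closed (round 1), stock_available (round 1). order_received never appears in any round.

order_received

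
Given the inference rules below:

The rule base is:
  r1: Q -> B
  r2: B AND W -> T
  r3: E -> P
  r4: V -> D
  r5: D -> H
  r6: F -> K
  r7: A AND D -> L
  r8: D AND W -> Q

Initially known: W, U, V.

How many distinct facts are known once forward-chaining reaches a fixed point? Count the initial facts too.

Round 1: r4 [V -> D]. Adds D.
Round 2: r5 [D -> H]; r8 [D AND W -> Q]. Adds H, Q.
Round 3: r1 [Q -> B]. Adds B.
Round 4: r2 [B AND W -> T]. Adds T.
Closure: {B, D, H, Q, T, U, V, W} — 8 facts.

8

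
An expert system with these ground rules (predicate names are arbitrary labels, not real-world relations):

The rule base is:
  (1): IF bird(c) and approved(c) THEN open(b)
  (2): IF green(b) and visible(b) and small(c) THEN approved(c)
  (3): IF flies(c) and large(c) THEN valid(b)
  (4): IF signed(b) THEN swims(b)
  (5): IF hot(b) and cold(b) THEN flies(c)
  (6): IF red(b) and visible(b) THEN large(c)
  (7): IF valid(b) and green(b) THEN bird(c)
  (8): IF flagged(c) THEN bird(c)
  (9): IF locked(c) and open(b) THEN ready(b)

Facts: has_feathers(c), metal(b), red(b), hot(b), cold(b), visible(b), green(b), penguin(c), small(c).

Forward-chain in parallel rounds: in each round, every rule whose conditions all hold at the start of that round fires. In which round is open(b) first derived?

Round 1 — (2), (5), (6), derive approved(c), flies(c), large(c).
Round 2 — (3), derive valid(b).
Round 3 — (7), derive bird(c).
Round 4 — (1), derive open(b).
open(b) first appears in round 4.

4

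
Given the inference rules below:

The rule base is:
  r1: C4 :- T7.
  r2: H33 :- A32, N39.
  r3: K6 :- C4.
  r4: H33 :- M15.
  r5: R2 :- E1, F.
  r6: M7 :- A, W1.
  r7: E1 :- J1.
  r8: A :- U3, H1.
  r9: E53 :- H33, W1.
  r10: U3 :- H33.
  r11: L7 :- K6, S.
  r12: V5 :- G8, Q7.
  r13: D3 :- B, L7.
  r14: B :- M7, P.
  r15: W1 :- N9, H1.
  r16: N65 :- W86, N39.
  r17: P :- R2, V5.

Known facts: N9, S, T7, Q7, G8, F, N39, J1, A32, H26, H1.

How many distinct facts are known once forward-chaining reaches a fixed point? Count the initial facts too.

Round 1 fires r1, r2, r7, r12, r15, giving C4, H33, E1, V5, W1.
Round 2 fires r3, r5, r9, r10, giving K6, R2, E53, U3.
Round 3 fires r8, r11, r17, giving A, L7, P.
Round 4 fires r6, giving M7.
Round 5 fires r14, giving B.
Round 6 fires r13, giving D3.
Closure: {A, A32, B, C4, D3, E1, E53, F, G8, H1, H26, H33, J1, K6, L7, M7, N39, N9, P, Q7, R2, S, T7, U3, V5, W1} — 26 facts.

26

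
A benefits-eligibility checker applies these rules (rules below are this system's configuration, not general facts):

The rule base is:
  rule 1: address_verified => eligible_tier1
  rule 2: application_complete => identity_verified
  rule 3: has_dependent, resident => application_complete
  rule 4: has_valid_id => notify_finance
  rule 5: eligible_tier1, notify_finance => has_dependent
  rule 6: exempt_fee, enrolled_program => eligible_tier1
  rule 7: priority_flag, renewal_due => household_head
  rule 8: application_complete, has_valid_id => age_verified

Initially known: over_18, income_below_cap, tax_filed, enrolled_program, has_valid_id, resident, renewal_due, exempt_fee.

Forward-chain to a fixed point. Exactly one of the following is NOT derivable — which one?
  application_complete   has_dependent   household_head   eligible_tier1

Round 1 fires rule 4, rule 6, giving notify_finance, eligible_tier1.
Round 2 fires rule 5, giving has_dependent.
Round 3 fires rule 3, giving application_complete.
Round 4 fires rule 2, rule 8, giving identity_verified, age_verified.
Derived: eligible_tier1 (round 1), application_complete (round 3), has_dependent (round 2). household_head never appears in any round.

household_head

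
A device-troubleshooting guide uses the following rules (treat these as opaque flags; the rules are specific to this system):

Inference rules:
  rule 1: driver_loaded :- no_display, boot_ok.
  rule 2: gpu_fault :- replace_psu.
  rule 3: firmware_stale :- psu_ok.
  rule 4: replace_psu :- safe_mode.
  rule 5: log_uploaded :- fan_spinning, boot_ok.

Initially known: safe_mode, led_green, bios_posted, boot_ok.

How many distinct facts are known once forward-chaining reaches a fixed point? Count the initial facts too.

6

Round 1: rule 4 [replace_psu :- safe_mode.]. New: replace_psu.
Round 2: rule 2 [gpu_fault :- replace_psu.]. New: gpu_fault.
Closure: {bios_posted, boot_ok, gpu_fault, led_green, replace_psu, safe_mode} — 6 facts.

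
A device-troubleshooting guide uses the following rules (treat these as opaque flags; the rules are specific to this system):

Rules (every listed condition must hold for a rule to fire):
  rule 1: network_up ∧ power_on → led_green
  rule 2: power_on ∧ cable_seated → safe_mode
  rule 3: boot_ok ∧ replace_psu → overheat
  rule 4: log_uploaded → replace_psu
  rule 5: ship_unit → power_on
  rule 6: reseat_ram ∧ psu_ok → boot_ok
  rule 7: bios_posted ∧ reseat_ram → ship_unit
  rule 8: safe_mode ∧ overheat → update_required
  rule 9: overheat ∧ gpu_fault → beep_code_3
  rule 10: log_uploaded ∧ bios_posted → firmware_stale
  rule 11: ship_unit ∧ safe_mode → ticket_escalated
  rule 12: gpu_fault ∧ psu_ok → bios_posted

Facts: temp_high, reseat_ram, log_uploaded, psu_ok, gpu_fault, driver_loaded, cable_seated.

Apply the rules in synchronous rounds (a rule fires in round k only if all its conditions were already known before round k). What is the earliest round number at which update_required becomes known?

Round 1: rule 4 [log_uploaded → replace_psu]; rule 6 [reseat_ram ∧ psu_ok → boot_ok]; rule 12 [gpu_fault ∧ psu_ok → bios_posted]. Adds replace_psu, boot_ok, bios_posted.
Round 2: rule 3 [boot_ok ∧ replace_psu → overheat]; rule 7 [bios_posted ∧ reseat_ram → ship_unit]; rule 10 [log_uploaded ∧ bios_posted → firmware_stale]. Adds overheat, ship_unit, firmware_stale.
Round 3: rule 5 [ship_unit → power_on]; rule 9 [overheat ∧ gpu_fault → beep_code_3]. Adds power_on, beep_code_3.
Round 4: rule 2 [power_on ∧ cable_seated → safe_mode]. Adds safe_mode.
Round 5: rule 8 [safe_mode ∧ overheat → update_required]; rule 11 [ship_unit ∧ safe_mode → ticket_escalated]. Adds update_required, ticket_escalated.
update_required first appears in round 5.

5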